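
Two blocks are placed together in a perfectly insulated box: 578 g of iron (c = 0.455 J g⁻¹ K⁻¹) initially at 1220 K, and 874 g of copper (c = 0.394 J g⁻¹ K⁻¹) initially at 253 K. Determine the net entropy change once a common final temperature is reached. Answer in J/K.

ΔS_total = 179 J/K

Energy balance: T_f = (m₁c₁T₁ + m₂c₂T₂)/(m₁c₁ + m₂c₂) = 671.73 K.
ΔS₁ = m₁c₁ ln(T_f/T₁) = 262.99 × ln(671.73/1220) = -156.9 J/K.
ΔS₂ = m₂c₂ ln(T_f/T₂) = 344.356 × ln(671.73/253) = 336.3 J/K.
ΔS_total = -156.9 + 336.3 = 179 J/K.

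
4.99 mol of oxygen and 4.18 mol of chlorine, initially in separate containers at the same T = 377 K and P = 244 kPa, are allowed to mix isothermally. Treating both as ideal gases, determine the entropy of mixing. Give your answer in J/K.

Mole fractions: x_A = 4.99/9.17 = 0.544, x_B = 0.456.
ΔS_mix = −R(n_A ln x_A + n_B ln x_B) = −8.314 × (4.99 ln 0.544 + 4.18 ln 0.456) = 52.5 J/K.

ΔS_mix = 52.5 J/K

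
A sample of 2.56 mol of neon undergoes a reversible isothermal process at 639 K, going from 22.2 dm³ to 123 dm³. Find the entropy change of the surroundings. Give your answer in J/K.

For an isothermal ideal gas ΔS_gas = nR ln(V₂/V₁) = 2.56 × 8.314 × ln(123/22.2) = 36.4 J/K.
The process is reversible, so ΔS_surr = −ΔS_gas = -36.4 J/K and ΔS_universe = 0.

ΔS_surr = -36.4 J/K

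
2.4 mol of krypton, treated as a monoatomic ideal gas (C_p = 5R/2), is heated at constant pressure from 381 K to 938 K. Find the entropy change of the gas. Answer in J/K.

At constant pressure, ΔS = nC_p ln(T₂/T₁) with C_p = 5R/2 = 20.79 J mol⁻¹ K⁻¹.
ΔS = 2.4 × 20.79 × ln(938/381) = 44.9 J/K.

ΔS = 44.9 J/K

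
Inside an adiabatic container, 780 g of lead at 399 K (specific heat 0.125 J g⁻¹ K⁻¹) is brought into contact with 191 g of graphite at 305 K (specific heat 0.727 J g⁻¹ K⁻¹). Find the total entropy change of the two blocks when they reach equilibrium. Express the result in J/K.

Energy balance: T_f = (m₁c₁T₁ + m₂c₂T₂)/(m₁c₁ + m₂c₂) = 343.78 K.
ΔS₁ = m₁c₁ ln(T_f/T₁) = 97.5 × ln(343.78/399) = -14.525 J/K.
ΔS₂ = m₂c₂ ln(T_f/T₂) = 138.857 × ln(343.78/305) = 16.618 J/K.
ΔS_total = -14.525 + 16.618 = 2.09 J/K.

ΔS_total = 2.09 J/K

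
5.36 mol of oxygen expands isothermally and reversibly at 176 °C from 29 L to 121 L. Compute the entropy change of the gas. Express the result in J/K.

For an isothermal ideal gas ΔS_gas = nR ln(V₂/V₁) = 5.36 × 8.314 × ln(121/29) = 63.7 J/K.

ΔS_gas = 63.7 J/K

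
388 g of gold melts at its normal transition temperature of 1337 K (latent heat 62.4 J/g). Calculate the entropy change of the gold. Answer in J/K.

ΔS = 18.1 J/K

Heat absorbed by the substance: Q = mL = 388 × 62.4 = 24211.2 J.
At constant T, ΔS = Q_rev/T = 24211.2 / 1337 = 18.1 J/K.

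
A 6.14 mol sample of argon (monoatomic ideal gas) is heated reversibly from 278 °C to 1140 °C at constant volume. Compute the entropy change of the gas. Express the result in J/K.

In kelvin: T₁ = 551.15 K, T₂ = 1413.15 K. At constant volume, ΔS = nC_V ln(T₂/T₁) with C_V = 3R/2 = 12.47 J mol⁻¹ K⁻¹.
ΔS = 6.14 × 12.47 × ln(1413.15/551.15) = 72.1 J/K.

ΔS = 72.1 J/K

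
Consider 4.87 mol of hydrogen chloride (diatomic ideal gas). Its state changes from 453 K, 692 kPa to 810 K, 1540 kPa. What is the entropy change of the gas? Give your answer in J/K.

ΔS = nC_p ln(T₂/T₁) − nR ln(P₂/P₁), with C_p = 7R/2 = 29.1 J mol⁻¹ K⁻¹ for a diatomic ideal gas.
ΔS = 4.87 × [29.1 × ln(810/453) − 8.314 × ln(1540/692)] = 50 J/K.

ΔS = 50 J/K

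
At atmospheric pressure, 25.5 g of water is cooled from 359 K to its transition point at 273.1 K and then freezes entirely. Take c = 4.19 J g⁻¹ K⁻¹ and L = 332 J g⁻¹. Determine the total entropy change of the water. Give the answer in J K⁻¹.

Cooling step: ΔS₁ = m c ln(T_tr/T_i) = 25.5 × 4.19 × ln(273.1/359) = -29.22 J/K.
Phase change: ΔS₂ = −mL/T_tr = −25.5 × 332 / 273.1 = -31 J/K.
ΔS_total = (-29.22) + (-31) = -60.2 J/K.

ΔS = -60.2 J/K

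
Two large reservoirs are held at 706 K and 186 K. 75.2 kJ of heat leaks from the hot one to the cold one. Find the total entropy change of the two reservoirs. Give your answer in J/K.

ΔS_hot = −Q/T_H = −75200/706 = -106.5 J/K and ΔS_cold = +Q/T_C = 75200/186 = 404.3 J/K.
ΔS_total = -106.5 + 404.3 = 298 J/K, positive as the second law requires.

ΔS_total = 298 J/K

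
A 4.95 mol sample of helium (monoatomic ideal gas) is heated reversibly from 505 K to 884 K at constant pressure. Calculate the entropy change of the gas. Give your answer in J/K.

At constant pressure, ΔS = nC_p ln(T₂/T₁) with C_p = 5R/2 = 20.79 J mol⁻¹ K⁻¹.
ΔS = 4.95 × 20.79 × ln(884/505) = 57.6 J/K.

ΔS = 57.6 J/K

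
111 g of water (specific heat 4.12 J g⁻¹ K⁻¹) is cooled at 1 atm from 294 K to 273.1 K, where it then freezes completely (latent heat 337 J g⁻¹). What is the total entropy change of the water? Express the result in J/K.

ΔS = -171 J/K

Cooling step: ΔS₁ = m c ln(T_tr/T_i) = 111 × 4.12 × ln(273.1/294) = -33.72 J/K.
Phase change: ΔS₂ = −mL/T_tr = −111 × 337 / 273.1 = -137 J/K.
ΔS_total = (-33.72) + (-137) = -171 J/K.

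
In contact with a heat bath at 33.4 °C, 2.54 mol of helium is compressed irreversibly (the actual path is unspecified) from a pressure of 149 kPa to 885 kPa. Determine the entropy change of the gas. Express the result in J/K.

ΔS_gas = -37.6 J/K

Entropy is a state function, so ΔS_gas depends only on the end states.
For an isothermal ideal gas ΔS_gas = nR ln(P₁/P₂) = 2.54 × 8.314 × ln(149/885) = -37.6 J/K.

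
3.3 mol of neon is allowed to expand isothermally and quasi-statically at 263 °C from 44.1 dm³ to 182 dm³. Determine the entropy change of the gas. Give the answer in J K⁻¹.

ΔS_gas = 38.9 J/K

For an isothermal ideal gas ΔS_gas = nR ln(V₂/V₁) = 3.3 × 8.314 × ln(182/44.1) = 38.9 J/K.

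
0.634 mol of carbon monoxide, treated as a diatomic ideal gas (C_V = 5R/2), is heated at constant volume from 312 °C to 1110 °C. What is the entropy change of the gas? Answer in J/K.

In kelvin: T₁ = 585.15 K, T₂ = 1383.15 K. At constant volume, ΔS = nC_V ln(T₂/T₁) with C_V = 5R/2 = 20.79 J mol⁻¹ K⁻¹.
ΔS = 0.634 × 20.79 × ln(1383.15/585.15) = 11.3 J/K.

ΔS = 11.3 J/K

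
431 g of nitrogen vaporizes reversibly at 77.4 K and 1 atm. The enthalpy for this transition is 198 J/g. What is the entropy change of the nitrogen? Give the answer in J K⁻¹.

ΔS = 1100 J/K

Heat absorbed by the substance: Q = mL = 431 × 198 = 85338 J.
At constant T, ΔS = Q_rev/T = 85338 / 77.4 = 1100 J/K.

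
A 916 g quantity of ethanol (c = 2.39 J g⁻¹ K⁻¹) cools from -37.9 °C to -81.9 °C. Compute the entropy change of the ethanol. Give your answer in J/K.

In kelvin: T₁ = 235.25 K, T₂ = 191.25 K. ΔS = ∫dQ_rev/T = m c ln(T₂/T₁) = 916 × 2.39 × ln(191.25/235.25) = -453 J/K.

ΔS = -453 J/K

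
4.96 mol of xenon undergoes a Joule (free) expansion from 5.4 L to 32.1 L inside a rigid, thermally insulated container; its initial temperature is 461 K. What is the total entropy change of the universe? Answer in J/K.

ΔS_universe = 73.5 J/K

No heat is exchanged and no work is done, so the ideal-gas temperature stays constant.
Entropy is a state function; using a reversible isothermal path, ΔS_gas = nR ln(V₂/V₁) = 4.96 × 8.314 × ln(32.1/5.4) = 73.5 J/K.
The insulated surroundings exchange no heat, so ΔS_surr = 0 and ΔS_universe = ΔS_gas.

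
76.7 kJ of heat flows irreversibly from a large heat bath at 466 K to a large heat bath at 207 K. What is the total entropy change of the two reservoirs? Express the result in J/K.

ΔS_hot = −Q/T_H = −76700/466 = -164.6 J/K and ΔS_cold = +Q/T_C = 76700/207 = 370.5 J/K.
ΔS_total = -164.6 + 370.5 = 206 J/K, positive as the second law requires.

ΔS_total = 206 J/K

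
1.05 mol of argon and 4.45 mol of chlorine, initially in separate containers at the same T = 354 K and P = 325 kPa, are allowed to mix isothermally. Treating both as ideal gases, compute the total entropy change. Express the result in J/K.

ΔS_mix = 22.3 J/K

Mole fractions: x_A = 1.05/5.5 = 0.191, x_B = 0.809.
ΔS_mix = −R(n_A ln x_A + n_B ln x_B) = −8.314 × (1.05 ln 0.191 + 4.45 ln 0.809) = 22.3 J/K.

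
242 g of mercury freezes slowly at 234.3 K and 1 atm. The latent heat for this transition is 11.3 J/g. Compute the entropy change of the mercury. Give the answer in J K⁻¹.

ΔS = -11.7 J/K

Heat released by the substance: Q = −mL = −242 × 11.3 = −2734.6 J.
At constant T, ΔS = Q_rev/T = −2734.6 / 234.3 = -11.7 J/K.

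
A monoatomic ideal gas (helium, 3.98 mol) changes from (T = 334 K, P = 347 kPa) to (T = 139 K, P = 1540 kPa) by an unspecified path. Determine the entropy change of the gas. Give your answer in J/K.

ΔS = -122 J/K

ΔS = nC_p ln(T₂/T₁) − nR ln(P₂/P₁), with C_p = 5R/2 = 20.79 J mol⁻¹ K⁻¹ for a monoatomic ideal gas.
ΔS = 3.98 × [20.79 × ln(139/334) − 8.314 × ln(1540/347)] = -122 J/K.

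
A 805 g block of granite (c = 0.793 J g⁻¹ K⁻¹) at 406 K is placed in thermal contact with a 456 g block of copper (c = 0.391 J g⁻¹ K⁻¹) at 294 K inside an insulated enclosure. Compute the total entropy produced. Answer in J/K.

ΔS_total = 6.82 J/K

Energy balance: T_f = (m₁c₁T₁ + m₂c₂T₂)/(m₁c₁ + m₂c₂) = 381.55 K.
ΔS₁ = m₁c₁ ln(T_f/T₁) = 638.365 × ln(381.55/406) = -39.65 J/K.
ΔS₂ = m₂c₂ ln(T_f/T₂) = 178.296 × ln(381.55/294) = 46.47 J/K.
ΔS_total = -39.65 + 46.47 = 6.82 J/K.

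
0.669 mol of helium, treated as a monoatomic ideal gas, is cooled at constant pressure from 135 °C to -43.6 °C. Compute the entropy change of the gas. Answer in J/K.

In kelvin: T₁ = 408.15 K, T₂ = 229.55 K. At constant pressure, ΔS = nC_p ln(T₂/T₁) with C_p = 5R/2 = 20.79 J mol⁻¹ K⁻¹.
ΔS = 0.669 × 20.79 × ln(229.55/408.15) = -8 J/K.

ΔS = -8 J/K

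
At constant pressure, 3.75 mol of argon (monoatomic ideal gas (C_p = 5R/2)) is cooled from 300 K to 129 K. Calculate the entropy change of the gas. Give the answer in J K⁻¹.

ΔS = -65.8 J/K

At constant pressure, ΔS = nC_p ln(T₂/T₁) with C_p = 5R/2 = 20.79 J mol⁻¹ K⁻¹.
ΔS = 3.75 × 20.79 × ln(129/300) = -65.8 J/K.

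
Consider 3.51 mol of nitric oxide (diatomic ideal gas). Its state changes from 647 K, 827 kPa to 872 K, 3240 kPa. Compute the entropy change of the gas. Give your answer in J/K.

ΔS = -9.37 J/K

ΔS = nC_p ln(T₂/T₁) − nR ln(P₂/P₁), with C_p = 7R/2 = 29.1 J mol⁻¹ K⁻¹ for a diatomic ideal gas.
ΔS = 3.51 × [29.1 × ln(872/647) − 8.314 × ln(3240/827)] = -9.37 J/K.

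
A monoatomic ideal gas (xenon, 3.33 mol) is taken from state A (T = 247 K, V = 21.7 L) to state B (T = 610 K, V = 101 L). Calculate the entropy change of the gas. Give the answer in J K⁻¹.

ΔS = 80.1 J/K

Entropy is a state function: ΔS = nC_V ln(T₂/T₁) + nR ln(V₂/V₁), with C_V = 3R/2 = 12.47 J mol⁻¹ K⁻¹ for a monoatomic ideal gas.
ΔS = 3.33 × [12.47 × ln(610/247) + 8.314 × ln(101/21.7)] = 80.1 J/K.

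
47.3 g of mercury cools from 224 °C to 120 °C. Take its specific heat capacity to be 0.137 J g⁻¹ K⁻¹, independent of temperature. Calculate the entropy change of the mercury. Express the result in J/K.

In kelvin: T₁ = 497.15 K, T₂ = 393.15 K. ΔS = ∫dQ_rev/T = m c ln(T₂/T₁) = 47.3 × 0.137 × ln(393.15/497.15) = -1.52 J/K.

ΔS = -1.52 J/K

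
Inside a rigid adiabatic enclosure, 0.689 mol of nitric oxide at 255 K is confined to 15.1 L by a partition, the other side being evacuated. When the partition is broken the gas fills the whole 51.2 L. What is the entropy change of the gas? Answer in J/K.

For an ideal gas in free expansion Q = 0 and W = 0, so T is unchanged.
Entropy is a state function; using a reversible isothermal path, ΔS_gas = nR ln(V₂/V₁) = 0.689 × 8.314 × ln(51.2/15.1) = 6.99 J/K.

ΔS_gas = 6.99 J/K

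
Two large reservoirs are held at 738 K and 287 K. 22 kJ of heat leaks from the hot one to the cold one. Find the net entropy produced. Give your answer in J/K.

ΔS_hot = −Q/T_H = −22000/738 = -29.81 J/K and ΔS_cold = +Q/T_C = 22000/287 = 76.66 J/K.
ΔS_total = -29.81 + 76.66 = 46.8 J/K, positive as the second law requires.

ΔS_total = 46.8 J/K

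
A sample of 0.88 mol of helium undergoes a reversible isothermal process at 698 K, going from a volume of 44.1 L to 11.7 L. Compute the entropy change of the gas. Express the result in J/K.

For an isothermal ideal gas ΔS_gas = nR ln(V₂/V₁) = 0.88 × 8.314 × ln(11.7/44.1) = -9.71 J/K.

ΔS_gas = -9.71 J/K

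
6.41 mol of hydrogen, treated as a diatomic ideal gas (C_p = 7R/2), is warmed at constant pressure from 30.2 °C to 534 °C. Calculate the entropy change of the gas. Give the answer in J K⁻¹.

ΔS = 183 J/K

In kelvin: T₁ = 303.35 K, T₂ = 807.15 K. At constant pressure, ΔS = nC_p ln(T₂/T₁) with C_p = 7R/2 = 29.1 J mol⁻¹ K⁻¹.
ΔS = 6.41 × 29.1 × ln(807.15/303.35) = 183 J/K.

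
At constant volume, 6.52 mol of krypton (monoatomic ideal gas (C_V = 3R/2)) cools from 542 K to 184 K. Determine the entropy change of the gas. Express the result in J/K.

ΔS = -87.8 J/K

At constant volume, ΔS = nC_V ln(T₂/T₁) with C_V = 3R/2 = 12.47 J mol⁻¹ K⁻¹.
ΔS = 6.52 × 12.47 × ln(184/542) = -87.8 J/K.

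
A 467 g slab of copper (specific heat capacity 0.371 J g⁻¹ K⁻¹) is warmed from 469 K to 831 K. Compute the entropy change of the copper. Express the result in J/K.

ΔS = 99.1 J/K

ΔS = ∫dQ_rev/T = m c ln(T₂/T₁) = 467 × 0.371 × ln(831/469) = 99.1 J/K.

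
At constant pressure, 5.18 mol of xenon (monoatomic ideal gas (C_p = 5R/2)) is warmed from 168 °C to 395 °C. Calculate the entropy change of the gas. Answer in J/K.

ΔS = 44.7 J/K

In kelvin: T₁ = 441.15 K, T₂ = 668.15 K. At constant pressure, ΔS = nC_p ln(T₂/T₁) with C_p = 5R/2 = 20.79 J mol⁻¹ K⁻¹.
ΔS = 5.18 × 20.79 × ln(668.15/441.15) = 44.7 J/K.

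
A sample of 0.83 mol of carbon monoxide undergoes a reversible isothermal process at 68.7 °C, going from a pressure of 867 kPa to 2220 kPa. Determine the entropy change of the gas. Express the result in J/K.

For an isothermal ideal gas ΔS_gas = nR ln(P₁/P₂) = 0.83 × 8.314 × ln(867/2220) = -6.49 J/K.

ΔS_gas = -6.49 J/K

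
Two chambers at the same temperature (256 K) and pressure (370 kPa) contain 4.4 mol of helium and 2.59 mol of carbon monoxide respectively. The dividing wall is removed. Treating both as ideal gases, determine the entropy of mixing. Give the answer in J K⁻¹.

Mole fractions: x_A = 4.4/6.99 = 0.629, x_B = 0.371.
ΔS_mix = −R(n_A ln x_A + n_B ln x_B) = −8.314 × (4.4 ln 0.629 + 2.59 ln 0.371) = 38.3 J/K.

ΔS_mix = 38.3 J/K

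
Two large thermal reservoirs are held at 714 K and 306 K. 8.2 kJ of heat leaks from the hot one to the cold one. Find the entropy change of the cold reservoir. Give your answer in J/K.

The cold reservoir gains heat Q, so ΔS_cold = +Q/T_C = 8200/306 = 26.8 J/K.

ΔS_cold = 26.8 J/K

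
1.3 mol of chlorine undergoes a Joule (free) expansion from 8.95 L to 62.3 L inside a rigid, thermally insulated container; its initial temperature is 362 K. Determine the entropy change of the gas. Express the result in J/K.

No heat is exchanged and no work is done, so the ideal-gas temperature stays constant.
Entropy is a state function; using a reversible isothermal path, ΔS_gas = nR ln(V₂/V₁) = 1.3 × 8.314 × ln(62.3/8.95) = 21 J/K.

ΔS_gas = 21 J/K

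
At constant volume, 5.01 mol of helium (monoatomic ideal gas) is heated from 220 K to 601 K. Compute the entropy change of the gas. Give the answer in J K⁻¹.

ΔS = 62.8 J/K

At constant volume, ΔS = nC_V ln(T₂/T₁) with C_V = 3R/2 = 12.47 J mol⁻¹ K⁻¹.
ΔS = 5.01 × 12.47 × ln(601/220) = 62.8 J/K.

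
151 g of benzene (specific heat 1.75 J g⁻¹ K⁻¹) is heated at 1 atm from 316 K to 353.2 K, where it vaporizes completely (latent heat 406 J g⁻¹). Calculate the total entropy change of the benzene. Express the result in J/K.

ΔS = 203 J/K

Warming step: ΔS₁ = m c ln(T_tr/T_i) = 151 × 1.75 × ln(353.2/316) = 29.41 J/K.
Phase change: ΔS₂ = +mL/T_tr = 151 × 406 / 353.2 = 173.6 J/K.
ΔS_total = (29.41) + (173.6) = 203 J/K.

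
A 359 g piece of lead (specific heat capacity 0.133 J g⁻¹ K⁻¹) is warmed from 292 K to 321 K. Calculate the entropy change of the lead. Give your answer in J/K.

ΔS = 4.52 J/K

ΔS = ∫dQ_rev/T = m c ln(T₂/T₁) = 359 × 0.133 × ln(321/292) = 4.52 J/K.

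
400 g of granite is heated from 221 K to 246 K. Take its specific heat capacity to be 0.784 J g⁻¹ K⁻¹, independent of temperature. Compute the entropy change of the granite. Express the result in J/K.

ΔS = 33.6 J/K

ΔS = ∫dQ_rev/T = m c ln(T₂/T₁) = 400 × 0.784 × ln(246/221) = 33.6 J/K.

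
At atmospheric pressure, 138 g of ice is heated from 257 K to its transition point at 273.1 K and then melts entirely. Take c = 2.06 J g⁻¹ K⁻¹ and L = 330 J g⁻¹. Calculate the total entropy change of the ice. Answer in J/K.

ΔS = 184 J/K

Warming step: ΔS₁ = m c ln(T_tr/T_i) = 138 × 2.06 × ln(273.1/257) = 17.27 J/K.
Phase change: ΔS₂ = +mL/T_tr = 138 × 330 / 273.1 = 166.8 J/K.
ΔS_total = (17.27) + (166.8) = 184 J/K.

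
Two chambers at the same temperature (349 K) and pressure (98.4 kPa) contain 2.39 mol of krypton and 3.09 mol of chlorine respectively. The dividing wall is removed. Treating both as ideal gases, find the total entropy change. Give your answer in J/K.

Mole fractions: x_A = 2.39/5.48 = 0.436, x_B = 0.564.
ΔS_mix = −R(n_A ln x_A + n_B ln x_B) = −8.314 × (2.39 ln 0.436 + 3.09 ln 0.564) = 31.2 J/K.

ΔS_mix = 31.2 J/K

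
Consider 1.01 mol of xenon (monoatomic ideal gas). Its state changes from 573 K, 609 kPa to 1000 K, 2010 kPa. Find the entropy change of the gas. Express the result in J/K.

ΔS = 1.66 J/K

ΔS = nC_p ln(T₂/T₁) − nR ln(P₂/P₁), with C_p = 5R/2 = 20.79 J mol⁻¹ K⁻¹ for a monoatomic ideal gas.
ΔS = 1.01 × [20.79 × ln(1000/573) − 8.314 × ln(2010/609)] = 1.66 J/K.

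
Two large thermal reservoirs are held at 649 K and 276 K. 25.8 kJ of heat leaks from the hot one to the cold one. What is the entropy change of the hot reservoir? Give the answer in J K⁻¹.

The hot reservoir loses heat Q, so ΔS_hot = −Q/T_H = −25800/649 = -39.8 J/K.

ΔS_hot = -39.8 J/K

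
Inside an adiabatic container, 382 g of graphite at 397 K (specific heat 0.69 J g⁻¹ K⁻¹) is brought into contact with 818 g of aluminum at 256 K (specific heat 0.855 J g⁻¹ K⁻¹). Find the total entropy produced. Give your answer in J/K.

Energy balance: T_f = (m₁c₁T₁ + m₂c₂T₂)/(m₁c₁ + m₂c₂) = 294.59 K.
ΔS₁ = m₁c₁ ln(T_f/T₁) = 263.58 × ln(294.59/397) = -78.64 J/K.
ΔS₂ = m₂c₂ ln(T_f/T₂) = 699.39 × ln(294.59/256) = 98.21 J/K.
ΔS_total = -78.64 + 98.21 = 19.6 J/K.

ΔS_total = 19.6 J/K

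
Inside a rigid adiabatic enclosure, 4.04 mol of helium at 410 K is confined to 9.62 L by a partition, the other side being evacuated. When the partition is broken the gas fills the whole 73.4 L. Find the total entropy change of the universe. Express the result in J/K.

ΔS_universe = 68.3 J/K

No heat is exchanged and no work is done, so the ideal-gas temperature stays constant.
Entropy is a state function; using a reversible isothermal path, ΔS_gas = nR ln(V₂/V₁) = 4.04 × 8.314 × ln(73.4/9.62) = 68.3 J/K.
The insulated surroundings exchange no heat, so ΔS_surr = 0 and ΔS_universe = ΔS_gas.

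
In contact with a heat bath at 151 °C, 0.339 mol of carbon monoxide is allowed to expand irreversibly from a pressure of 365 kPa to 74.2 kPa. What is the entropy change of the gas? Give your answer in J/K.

Entropy is a state function, so ΔS_gas depends only on the end states.
For an isothermal ideal gas ΔS_gas = nR ln(P₁/P₂) = 0.339 × 8.314 × ln(365/74.2) = 4.49 J/K.

ΔS_gas = 4.49 J/K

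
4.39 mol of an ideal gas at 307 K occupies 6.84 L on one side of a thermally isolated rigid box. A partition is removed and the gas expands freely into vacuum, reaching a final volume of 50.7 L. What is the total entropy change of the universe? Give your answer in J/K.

ΔS_universe = 73.1 J/K

No heat is exchanged and no work is done, so the ideal-gas temperature stays constant.
Entropy is a state function; using a reversible isothermal path, ΔS_gas = nR ln(V₂/V₁) = 4.39 × 8.314 × ln(50.7/6.84) = 73.1 J/K.
The insulated surroundings exchange no heat, so ΔS_surr = 0 and ΔS_universe = ΔS_gas.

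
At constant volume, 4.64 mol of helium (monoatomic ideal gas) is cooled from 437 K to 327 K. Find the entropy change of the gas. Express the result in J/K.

ΔS = -16.8 J/K

At constant volume, ΔS = nC_V ln(T₂/T₁) with C_V = 3R/2 = 12.47 J mol⁻¹ K⁻¹.
ΔS = 4.64 × 12.47 × ln(327/437) = -16.8 J/K.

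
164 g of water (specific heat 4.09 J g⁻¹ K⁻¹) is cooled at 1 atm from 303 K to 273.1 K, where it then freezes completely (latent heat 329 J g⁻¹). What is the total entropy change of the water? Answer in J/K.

Cooling step: ΔS₁ = m c ln(T_tr/T_i) = 164 × 4.09 × ln(273.1/303) = -69.69 J/K.
Phase change: ΔS₂ = −mL/T_tr = −164 × 329 / 273.1 = -197.6 J/K.
ΔS_total = (-69.69) + (-197.6) = -267 J/K.

ΔS = -267 J/K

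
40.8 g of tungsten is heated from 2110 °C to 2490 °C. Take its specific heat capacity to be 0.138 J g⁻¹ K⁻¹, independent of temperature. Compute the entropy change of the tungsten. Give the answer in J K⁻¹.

ΔS = 0.833 J/K

In kelvin: T₁ = 2383.15 K, T₂ = 2763.15 K. ΔS = ∫dQ_rev/T = m c ln(T₂/T₁) = 40.8 × 0.138 × ln(2763.15/2383.15) = 0.833 J/K.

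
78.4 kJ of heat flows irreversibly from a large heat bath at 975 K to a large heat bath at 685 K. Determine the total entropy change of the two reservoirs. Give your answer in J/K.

ΔS_hot = −Q/T_H = −78400/975 = -80.41 J/K and ΔS_cold = +Q/T_C = 78400/685 = 114.45 J/K.
ΔS_total = -80.41 + 114.45 = 34 J/K, positive as the second law requires.

ΔS_total = 34 J/K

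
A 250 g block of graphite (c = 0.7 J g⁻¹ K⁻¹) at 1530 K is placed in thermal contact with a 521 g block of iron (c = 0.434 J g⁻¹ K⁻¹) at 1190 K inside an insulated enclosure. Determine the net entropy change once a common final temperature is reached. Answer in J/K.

ΔS_total = 3.14 J/K

Energy balance: T_f = (m₁c₁T₁ + m₂c₂T₂)/(m₁c₁ + m₂c₂) = 1338.3 K.
ΔS₁ = m₁c₁ ln(T_f/T₁) = 175 × ln(1338.3/1530) = -23.42 J/K.
ΔS₂ = m₂c₂ ln(T_f/T₂) = 226.114 × ln(1338.3/1190) = 26.56 J/K.
ΔS_total = -23.42 + 26.56 = 3.14 J/K.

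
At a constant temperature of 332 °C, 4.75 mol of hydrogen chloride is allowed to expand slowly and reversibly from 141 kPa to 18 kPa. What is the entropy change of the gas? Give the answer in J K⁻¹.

ΔS_gas = 81.3 J/K

For an isothermal ideal gas ΔS_gas = nR ln(P₁/P₂) = 4.75 × 8.314 × ln(141/18) = 81.3 J/K.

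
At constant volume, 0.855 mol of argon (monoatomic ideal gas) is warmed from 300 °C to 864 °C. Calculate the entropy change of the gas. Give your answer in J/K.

In kelvin: T₁ = 573.15 K, T₂ = 1137.15 K. At constant volume, ΔS = nC_V ln(T₂/T₁) with C_V = 3R/2 = 12.47 J mol⁻¹ K⁻¹.
ΔS = 0.855 × 12.47 × ln(1137.15/573.15) = 7.31 J/K.

ΔS = 7.31 J/K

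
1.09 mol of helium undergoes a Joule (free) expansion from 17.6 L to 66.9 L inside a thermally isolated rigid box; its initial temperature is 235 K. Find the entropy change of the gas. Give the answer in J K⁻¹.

ΔS_gas = 12.1 J/K

No heat is exchanged and no work is done, so the ideal-gas temperature stays constant.
Entropy is a state function; using a reversible isothermal path, ΔS_gas = nR ln(V₂/V₁) = 1.09 × 8.314 × ln(66.9/17.6) = 12.1 J/K.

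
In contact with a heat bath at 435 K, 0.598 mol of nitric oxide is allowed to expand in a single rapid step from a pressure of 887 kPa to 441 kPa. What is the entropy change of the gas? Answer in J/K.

ΔS_gas = 3.47 J/K

Entropy is a state function, so ΔS_gas depends only on the end states.
For an isothermal ideal gas ΔS_gas = nR ln(P₁/P₂) = 0.598 × 8.314 × ln(887/441) = 3.47 J/K.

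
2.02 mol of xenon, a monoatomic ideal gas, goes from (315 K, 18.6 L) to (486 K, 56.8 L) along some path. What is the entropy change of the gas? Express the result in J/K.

Entropy is a state function: ΔS = nC_V ln(T₂/T₁) + nR ln(V₂/V₁), with C_V = 3R/2 = 12.47 J mol⁻¹ K⁻¹ for a monoatomic ideal gas.
ΔS = 2.02 × [12.47 × ln(486/315) + 8.314 × ln(56.8/18.6)] = 29.7 J/K.

ΔS = 29.7 J/K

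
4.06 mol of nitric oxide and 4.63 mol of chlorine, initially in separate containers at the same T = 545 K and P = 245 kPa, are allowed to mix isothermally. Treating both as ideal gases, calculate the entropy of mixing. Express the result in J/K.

ΔS_mix = 49.9 J/K

Mole fractions: x_A = 4.06/8.69 = 0.467, x_B = 0.533.
ΔS_mix = −R(n_A ln x_A + n_B ln x_B) = −8.314 × (4.06 ln 0.467 + 4.63 ln 0.533) = 49.9 J/K.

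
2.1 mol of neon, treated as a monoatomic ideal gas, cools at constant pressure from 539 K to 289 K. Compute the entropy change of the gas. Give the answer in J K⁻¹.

ΔS = -27.2 J/K

At constant pressure, ΔS = nC_p ln(T₂/T₁) with C_p = 5R/2 = 20.79 J mol⁻¹ K⁻¹.
ΔS = 2.1 × 20.79 × ln(289/539) = -27.2 J/K.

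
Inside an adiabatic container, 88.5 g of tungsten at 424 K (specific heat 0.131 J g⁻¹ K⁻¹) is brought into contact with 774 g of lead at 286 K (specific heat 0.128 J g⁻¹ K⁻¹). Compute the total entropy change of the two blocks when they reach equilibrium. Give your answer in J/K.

ΔS_total = 0.892 J/K

Energy balance: T_f = (m₁c₁T₁ + m₂c₂T₂)/(m₁c₁ + m₂c₂) = 300.46 K.
ΔS₁ = m₁c₁ ln(T_f/T₁) = 11.5935 × ln(300.46/424) = -3.99313 J/K.
ΔS₂ = m₂c₂ ln(T_f/T₂) = 99.072 × ln(300.46/286) = 4.88556 J/K.
ΔS_total = -3.99313 + 4.88556 = 0.892 J/K.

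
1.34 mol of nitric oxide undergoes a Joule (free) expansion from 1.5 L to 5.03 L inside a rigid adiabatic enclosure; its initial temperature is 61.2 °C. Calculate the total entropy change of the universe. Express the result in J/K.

ΔS_universe = 13.5 J/K

No heat is exchanged and no work is done, so the ideal-gas temperature stays constant.
Entropy is a state function; using a reversible isothermal path, ΔS_gas = nR ln(V₂/V₁) = 1.34 × 8.314 × ln(5.03/1.5) = 13.5 J/K.
The insulated surroundings exchange no heat, so ΔS_surr = 0 and ΔS_universe = ΔS_gas.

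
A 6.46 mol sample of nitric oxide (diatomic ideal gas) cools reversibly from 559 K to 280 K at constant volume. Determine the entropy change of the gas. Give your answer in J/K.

At constant volume, ΔS = nC_V ln(T₂/T₁) with C_V = 5R/2 = 20.79 J mol⁻¹ K⁻¹.
ΔS = 6.46 × 20.79 × ln(280/559) = -92.8 J/K.

ΔS = -92.8 J/K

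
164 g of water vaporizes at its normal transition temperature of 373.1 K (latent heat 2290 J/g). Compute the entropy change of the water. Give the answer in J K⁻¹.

Heat absorbed by the substance: Q = mL = 164 × 2290 = 375560 J.
At constant T, ΔS = Q_rev/T = 375560 / 373.1 = 1010 J/K.

ΔS = 1010 J/K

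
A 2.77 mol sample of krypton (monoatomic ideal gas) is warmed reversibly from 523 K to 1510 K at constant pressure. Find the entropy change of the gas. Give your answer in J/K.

At constant pressure, ΔS = nC_p ln(T₂/T₁) with C_p = 5R/2 = 20.79 J mol⁻¹ K⁻¹.
ΔS = 2.77 × 20.79 × ln(1510/523) = 61 J/K.

ΔS = 61 J/K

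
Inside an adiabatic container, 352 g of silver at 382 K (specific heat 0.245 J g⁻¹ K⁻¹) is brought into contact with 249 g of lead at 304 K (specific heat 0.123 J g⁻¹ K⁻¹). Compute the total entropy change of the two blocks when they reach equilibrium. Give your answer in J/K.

ΔS_total = 0.568 J/K

Energy balance: T_f = (m₁c₁T₁ + m₂c₂T₂)/(m₁c₁ + m₂c₂) = 361.56 K.
ΔS₁ = m₁c₁ ln(T_f/T₁) = 86.24 × ln(361.56/382) = -4.743 J/K.
ΔS₂ = m₂c₂ ln(T_f/T₂) = 30.627 × ln(361.56/304) = 5.311 J/K.
ΔS_total = -4.743 + 5.311 = 0.568 J/K.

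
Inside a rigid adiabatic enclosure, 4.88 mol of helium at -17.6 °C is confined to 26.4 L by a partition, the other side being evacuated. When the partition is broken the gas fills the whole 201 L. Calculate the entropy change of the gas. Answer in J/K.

No heat is exchanged and no work is done, so the ideal-gas temperature stays constant.
Entropy is a state function; using a reversible isothermal path, ΔS_gas = nR ln(V₂/V₁) = 4.88 × 8.314 × ln(201/26.4) = 82.4 J/K.

ΔS_gas = 82.4 J/K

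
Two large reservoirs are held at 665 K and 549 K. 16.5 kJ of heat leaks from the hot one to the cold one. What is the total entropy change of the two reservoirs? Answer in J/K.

ΔS_hot = −Q/T_H = −16500/665 = -24.81 J/K and ΔS_cold = +Q/T_C = 16500/549 = 30.05 J/K.
ΔS_total = -24.81 + 30.05 = 5.24 J/K, positive as the second law requires.

ΔS_total = 5.24 J/K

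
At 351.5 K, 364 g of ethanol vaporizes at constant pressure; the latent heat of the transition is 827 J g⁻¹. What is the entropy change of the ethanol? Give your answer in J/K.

ΔS = 856 J/K

Heat absorbed by the substance: Q = mL = 364 × 827 = 301028 J.
At constant T, ΔS = Q_rev/T = 301028 / 351.5 = 856 J/K.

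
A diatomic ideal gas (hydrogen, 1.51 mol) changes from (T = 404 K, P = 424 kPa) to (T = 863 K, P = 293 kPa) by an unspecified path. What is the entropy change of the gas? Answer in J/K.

ΔS = 38 J/K

ΔS = nC_p ln(T₂/T₁) − nR ln(P₂/P₁), with C_p = 7R/2 = 29.1 J mol⁻¹ K⁻¹ for a diatomic ideal gas.
ΔS = 1.51 × [29.1 × ln(863/404) − 8.314 × ln(293/424)] = 38 J/K.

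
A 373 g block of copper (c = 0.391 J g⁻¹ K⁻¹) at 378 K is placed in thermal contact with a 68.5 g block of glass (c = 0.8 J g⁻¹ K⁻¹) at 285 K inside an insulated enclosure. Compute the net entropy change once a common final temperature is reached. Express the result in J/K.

Energy balance: T_f = (m₁c₁T₁ + m₂c₂T₂)/(m₁c₁ + m₂c₂) = 352.6 K.
ΔS₁ = m₁c₁ ln(T_f/T₁) = 145.843 × ln(352.6/378) = -10.14 J/K.
ΔS₂ = m₂c₂ ln(T_f/T₂) = 54.8 × ln(352.6/285) = 11.66 J/K.
ΔS_total = -10.14 + 11.66 = 1.52 J/K.

ΔS_total = 1.52 J/K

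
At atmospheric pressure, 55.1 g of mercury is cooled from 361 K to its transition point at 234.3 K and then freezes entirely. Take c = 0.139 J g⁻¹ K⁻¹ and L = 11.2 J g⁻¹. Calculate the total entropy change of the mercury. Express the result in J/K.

Cooling step: ΔS₁ = m c ln(T_tr/T_i) = 55.1 × 0.139 × ln(234.3/361) = -3.3108 J/K.
Phase change: ΔS₂ = −mL/T_tr = −55.1 × 11.2 / 234.3 = -2.6339 J/K.
ΔS_total = (-3.3108) + (-2.6339) = -5.94 J/K.

ΔS = -5.94 J/K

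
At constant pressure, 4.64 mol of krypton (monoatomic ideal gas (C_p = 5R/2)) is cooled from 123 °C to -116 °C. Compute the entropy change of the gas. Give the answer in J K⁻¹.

ΔS = -89.2 J/K

In kelvin: T₁ = 396.15 K, T₂ = 157.15 K. At constant pressure, ΔS = nC_p ln(T₂/T₁) with C_p = 5R/2 = 20.79 J mol⁻¹ K⁻¹.
ΔS = 4.64 × 20.79 × ln(157.15/396.15) = -89.2 J/K.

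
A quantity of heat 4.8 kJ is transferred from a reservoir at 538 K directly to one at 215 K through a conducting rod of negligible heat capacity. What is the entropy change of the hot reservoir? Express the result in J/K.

ΔS_hot = -8.92 J/K

The hot reservoir loses heat Q, so ΔS_hot = −Q/T_H = −4800/538 = -8.92 J/K.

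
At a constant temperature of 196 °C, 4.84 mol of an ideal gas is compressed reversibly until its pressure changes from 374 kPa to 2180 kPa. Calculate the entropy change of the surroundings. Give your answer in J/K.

ΔS_surr = 70.9 J/K

For an isothermal ideal gas ΔS_gas = nR ln(P₁/P₂) = 4.84 × 8.314 × ln(374/2180) = -70.9 J/K.
The process is reversible, so ΔS_surr = −ΔS_gas = 70.9 J/K and ΔS_universe = 0.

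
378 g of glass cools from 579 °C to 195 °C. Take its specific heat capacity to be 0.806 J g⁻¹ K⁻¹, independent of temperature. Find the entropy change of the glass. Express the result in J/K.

ΔS = -182 J/K

In kelvin: T₁ = 852.15 K, T₂ = 468.15 K. ΔS = ∫dQ_rev/T = m c ln(T₂/T₁) = 378 × 0.806 × ln(468.15/852.15) = -182 J/K.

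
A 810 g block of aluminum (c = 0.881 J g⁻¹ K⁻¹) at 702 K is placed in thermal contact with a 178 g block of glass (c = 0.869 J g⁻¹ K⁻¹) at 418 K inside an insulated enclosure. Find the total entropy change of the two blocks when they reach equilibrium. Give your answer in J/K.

ΔS_total = 15.2 J/K

Energy balance: T_f = (m₁c₁T₁ + m₂c₂T₂)/(m₁c₁ + m₂c₂) = 651.41 K.
ΔS₁ = m₁c₁ ln(T_f/T₁) = 713.61 × ln(651.41/702) = -53.38 J/K.
ΔS₂ = m₂c₂ ln(T_f/T₂) = 154.682 × ln(651.41/418) = 68.63 J/K.
ΔS_total = -53.38 + 68.63 = 15.2 J/K.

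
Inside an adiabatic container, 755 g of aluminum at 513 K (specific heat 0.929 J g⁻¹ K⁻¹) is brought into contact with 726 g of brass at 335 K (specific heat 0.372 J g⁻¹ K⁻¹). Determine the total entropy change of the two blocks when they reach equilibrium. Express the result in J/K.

Energy balance: T_f = (m₁c₁T₁ + m₂c₂T₂)/(m₁c₁ + m₂c₂) = 463.52 K.
ΔS₁ = m₁c₁ ln(T_f/T₁) = 701.395 × ln(463.52/513) = -71.15 J/K.
ΔS₂ = m₂c₂ ln(T_f/T₂) = 270.072 × ln(463.52/335) = 87.69 J/K.
ΔS_total = -71.15 + 87.69 = 16.5 J/K.

ΔS_total = 16.5 J/K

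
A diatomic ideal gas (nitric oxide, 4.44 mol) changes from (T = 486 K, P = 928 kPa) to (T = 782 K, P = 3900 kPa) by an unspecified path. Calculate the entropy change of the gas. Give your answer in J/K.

ΔS = 8.46 J/K

ΔS = nC_p ln(T₂/T₁) − nR ln(P₂/P₁), with C_p = 7R/2 = 29.1 J mol⁻¹ K⁻¹ for a diatomic ideal gas.
ΔS = 4.44 × [29.1 × ln(782/486) − 8.314 × ln(3900/928)] = 8.46 J/K.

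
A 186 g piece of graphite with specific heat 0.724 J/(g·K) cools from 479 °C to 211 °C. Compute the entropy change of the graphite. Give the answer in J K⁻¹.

ΔS = -59.3 J/K

In kelvin: T₁ = 752.15 K, T₂ = 484.15 K. ΔS = ∫dQ_rev/T = m c ln(T₂/T₁) = 186 × 0.724 × ln(484.15/752.15) = -59.3 J/K.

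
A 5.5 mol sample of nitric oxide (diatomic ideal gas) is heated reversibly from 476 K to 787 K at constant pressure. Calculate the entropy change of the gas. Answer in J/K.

ΔS = 80.5 J/K

At constant pressure, ΔS = nC_p ln(T₂/T₁) with C_p = 7R/2 = 29.1 J mol⁻¹ K⁻¹.
ΔS = 5.5 × 29.1 × ln(787/476) = 80.5 J/K.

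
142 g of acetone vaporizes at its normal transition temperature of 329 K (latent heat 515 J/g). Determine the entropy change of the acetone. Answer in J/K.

ΔS = 222 J/K

Heat absorbed by the substance: Q = mL = 142 × 515 = 73130 J.
At constant T, ΔS = Q_rev/T = 73130 / 329 = 222 J/K.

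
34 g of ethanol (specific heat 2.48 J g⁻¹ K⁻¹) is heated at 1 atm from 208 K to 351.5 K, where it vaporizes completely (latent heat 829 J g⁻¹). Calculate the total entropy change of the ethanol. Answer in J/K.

Warming step: ΔS₁ = m c ln(T_tr/T_i) = 34 × 2.48 × ln(351.5/208) = 44.24 J/K.
Phase change: ΔS₂ = +mL/T_tr = 34 × 829 / 351.5 = 80.19 J/K.
ΔS_total = (44.24) + (80.19) = 124 J/K.

ΔS = 124 J/K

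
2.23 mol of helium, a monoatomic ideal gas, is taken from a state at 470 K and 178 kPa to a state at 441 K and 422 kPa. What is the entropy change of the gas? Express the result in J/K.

ΔS = -19 J/K

ΔS = nC_p ln(T₂/T₁) − nR ln(P₂/P₁), with C_p = 5R/2 = 20.79 J mol⁻¹ K⁻¹ for a monoatomic ideal gas.
ΔS = 2.23 × [20.79 × ln(441/470) − 8.314 × ln(422/178)] = -19 J/K.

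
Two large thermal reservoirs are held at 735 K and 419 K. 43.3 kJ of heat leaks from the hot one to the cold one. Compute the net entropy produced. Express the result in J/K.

ΔS_hot = −Q/T_H = −43300/735 = -58.91 J/K and ΔS_cold = +Q/T_C = 43300/419 = 103.3 J/K.
ΔS_total = -58.91 + 103.3 = 44.4 J/K, positive as the second law requires.

ΔS_total = 44.4 J/K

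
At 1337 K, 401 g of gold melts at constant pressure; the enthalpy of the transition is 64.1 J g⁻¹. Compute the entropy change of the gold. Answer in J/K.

Heat absorbed by the substance: Q = mL = 401 × 64.1 = 25704.1 J.
At constant T, ΔS = Q_rev/T = 25704.1 / 1337 = 19.2 J/K.

ΔS = 19.2 J/K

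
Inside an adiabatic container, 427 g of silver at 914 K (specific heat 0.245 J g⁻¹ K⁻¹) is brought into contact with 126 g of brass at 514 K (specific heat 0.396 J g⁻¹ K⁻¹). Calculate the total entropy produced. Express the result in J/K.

ΔS_total = 5.18 J/K

Energy balance: T_f = (m₁c₁T₁ + m₂c₂T₂)/(m₁c₁ + m₂c₂) = 784.83 K.
ΔS₁ = m₁c₁ ln(T_f/T₁) = 104.615 × ln(784.83/914) = -15.94 J/K.
ΔS₂ = m₂c₂ ln(T_f/T₂) = 49.896 × ln(784.83/514) = 21.12 J/K.
ΔS_total = -15.94 + 21.12 = 5.18 J/K.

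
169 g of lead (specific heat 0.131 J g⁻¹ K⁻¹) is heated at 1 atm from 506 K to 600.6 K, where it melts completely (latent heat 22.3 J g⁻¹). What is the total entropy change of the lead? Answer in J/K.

ΔS = 10.1 J/K

Warming step: ΔS₁ = m c ln(T_tr/T_i) = 169 × 0.131 × ln(600.6/506) = 3.794 J/K.
Phase change: ΔS₂ = +mL/T_tr = 169 × 22.3 / 600.6 = 6.275 J/K.
ΔS_total = (3.794) + (6.275) = 10.1 J/K.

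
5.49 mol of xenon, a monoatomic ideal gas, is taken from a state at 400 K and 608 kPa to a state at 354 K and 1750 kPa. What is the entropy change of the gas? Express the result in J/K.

ΔS = nC_p ln(T₂/T₁) − nR ln(P₂/P₁), with C_p = 5R/2 = 20.79 J mol⁻¹ K⁻¹ for a monoatomic ideal gas.
ΔS = 5.49 × [20.79 × ln(354/400) − 8.314 × ln(1750/608)] = -62.2 J/K.

ΔS = -62.2 J/K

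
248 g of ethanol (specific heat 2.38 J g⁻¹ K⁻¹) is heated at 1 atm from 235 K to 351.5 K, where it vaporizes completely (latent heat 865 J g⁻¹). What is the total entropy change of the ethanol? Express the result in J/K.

ΔS = 848 J/K

Warming step: ΔS₁ = m c ln(T_tr/T_i) = 248 × 2.38 × ln(351.5/235) = 237.6 J/K.
Phase change: ΔS₂ = +mL/T_tr = 248 × 865 / 351.5 = 610.3 J/K.
ΔS_total = (237.6) + (610.3) = 848 J/K.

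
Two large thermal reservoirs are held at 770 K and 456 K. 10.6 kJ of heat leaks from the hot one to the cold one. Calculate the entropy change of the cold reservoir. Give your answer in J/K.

ΔS_cold = 23.2 J/K

The cold reservoir gains heat Q, so ΔS_cold = +Q/T_C = 10600/456 = 23.2 J/K.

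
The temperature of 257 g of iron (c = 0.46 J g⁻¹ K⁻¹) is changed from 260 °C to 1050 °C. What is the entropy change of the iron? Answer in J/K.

In kelvin: T₁ = 533.15 K, T₂ = 1323.15 K. ΔS = ∫dQ_rev/T = m c ln(T₂/T₁) = 257 × 0.46 × ln(1323.15/533.15) = 107 J/K.

ΔS = 107 J/K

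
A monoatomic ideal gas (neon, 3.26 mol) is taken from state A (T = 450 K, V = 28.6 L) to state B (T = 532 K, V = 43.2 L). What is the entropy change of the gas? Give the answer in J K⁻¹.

Entropy is a state function: ΔS = nC_V ln(T₂/T₁) + nR ln(V₂/V₁), with C_V = 3R/2 = 12.47 J mol⁻¹ K⁻¹ for a monoatomic ideal gas.
ΔS = 3.26 × [12.47 × ln(532/450) + 8.314 × ln(43.2/28.6)] = 18 J/K.

ΔS = 18 J/K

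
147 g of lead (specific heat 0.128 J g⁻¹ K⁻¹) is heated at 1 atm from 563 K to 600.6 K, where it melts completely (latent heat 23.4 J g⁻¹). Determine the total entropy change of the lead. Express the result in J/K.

Warming step: ΔS₁ = m c ln(T_tr/T_i) = 147 × 0.128 × ln(600.6/563) = 1.216 J/K.
Phase change: ΔS₂ = +mL/T_tr = 147 × 23.4 / 600.6 = 5.727 J/K.
ΔS_total = (1.216) + (5.727) = 6.94 J/K.

ΔS = 6.94 J/K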